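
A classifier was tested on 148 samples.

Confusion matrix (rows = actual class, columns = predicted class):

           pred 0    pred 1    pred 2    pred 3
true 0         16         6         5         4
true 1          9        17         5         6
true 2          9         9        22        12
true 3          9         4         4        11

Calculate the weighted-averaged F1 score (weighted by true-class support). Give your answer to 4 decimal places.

Per-class F1 score (2·TP/(2·TP+FP+FN)):
  0: TP=16, FP=9+9+9=27, FN=6+5+4=15 → 32/74 = 0.43243
  1: TP=17, FP=6+9+4=19, FN=9+5+6=20 → 34/73 = 0.46575
  2: TP=22, FP=5+5+4=14, FN=9+9+12=30 → 44/88 = 0.50000
  3: TP=11, FP=4+6+12=22, FN=9+4+4=17 → 22/61 = 0.36066
Weighted-F1 score = Σ (supportᵢ/N)·F1 scoreᵢ with N=148: (31/148)·0.43243 + (37/148)·0.46575 + (52/148)·0.50000 + (28/148)·0.36066 = 0.4509

0.4509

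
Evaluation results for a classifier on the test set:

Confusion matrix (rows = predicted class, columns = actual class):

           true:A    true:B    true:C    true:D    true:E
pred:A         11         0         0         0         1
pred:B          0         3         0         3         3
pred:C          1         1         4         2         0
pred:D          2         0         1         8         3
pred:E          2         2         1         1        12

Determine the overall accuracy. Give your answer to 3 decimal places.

Accuracy = trace / total = (11+3+4+8+12=38) / 61 = 38/61 = 0.623

0.623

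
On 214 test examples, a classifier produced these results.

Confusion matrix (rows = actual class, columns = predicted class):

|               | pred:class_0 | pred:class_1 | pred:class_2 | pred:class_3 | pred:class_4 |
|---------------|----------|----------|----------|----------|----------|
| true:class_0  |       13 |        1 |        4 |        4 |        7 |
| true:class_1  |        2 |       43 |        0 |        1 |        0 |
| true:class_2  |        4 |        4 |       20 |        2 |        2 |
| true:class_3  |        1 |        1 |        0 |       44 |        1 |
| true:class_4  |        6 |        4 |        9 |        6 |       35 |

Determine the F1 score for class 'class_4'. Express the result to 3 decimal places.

0.667

Treat 'class_4' as positive and all other classes as negative.
F1 score = 2·TP/(2·TP+FP+FN).
class_4: TP=35, FP=7+0+2+1=10, FN=6+4+9+6=25 → 70/105 = 0.6667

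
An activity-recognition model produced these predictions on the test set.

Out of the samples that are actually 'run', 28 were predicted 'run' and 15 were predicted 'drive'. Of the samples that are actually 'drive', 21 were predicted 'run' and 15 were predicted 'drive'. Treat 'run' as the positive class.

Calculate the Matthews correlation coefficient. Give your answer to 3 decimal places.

0.070

MCC = (TP·TN − FP·FN) / √((TP+FP)(TP+FN)(TN+FP)(TN+FN))
Numerator = 28·15 − 21·15 = 105
Denominator = √(49·43·36·30) = √2275560 = 1508.4959
MCC = 105 / 1508.4959 = 0.070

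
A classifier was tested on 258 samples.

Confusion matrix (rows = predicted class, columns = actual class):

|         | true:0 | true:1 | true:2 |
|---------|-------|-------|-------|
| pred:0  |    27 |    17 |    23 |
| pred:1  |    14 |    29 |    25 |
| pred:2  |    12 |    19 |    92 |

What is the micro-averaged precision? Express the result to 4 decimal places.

0.5736

Micro-averaging pools counts across classes: ΣTP=148, ΣFP=110, ΣFN=110.
Micro-precision = TP/(TP+FP) on pooled counts = 0.5736 (equals overall accuracy in single-label multiclass).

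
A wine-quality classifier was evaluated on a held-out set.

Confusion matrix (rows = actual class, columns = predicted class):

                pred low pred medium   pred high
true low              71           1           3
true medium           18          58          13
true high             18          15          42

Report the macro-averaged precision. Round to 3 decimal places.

Per-class precision (TP/(TP+FP)):
  low: TP=71, FP=18+18=36 → 71/107 = 0.6636
  medium: TP=58, FP=1+15=16 → 58/74 = 0.7838
  high: TP=42, FP=3+13=16 → 42/58 = 0.7241
Macro-precision = mean = (0.6636 + 0.7838 + 0.7241) / 3 = 0.724

0.724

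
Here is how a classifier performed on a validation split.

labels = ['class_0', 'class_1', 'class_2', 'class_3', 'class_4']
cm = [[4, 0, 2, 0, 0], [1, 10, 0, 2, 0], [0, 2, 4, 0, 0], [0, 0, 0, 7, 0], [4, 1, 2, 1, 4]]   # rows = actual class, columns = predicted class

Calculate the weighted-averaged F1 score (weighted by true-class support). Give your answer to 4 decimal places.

Per-class F1 score (2·TP/(2·TP+FP+FN)):
  class_0: TP=4, FP=1+0+0+4=5, FN=0+2+0+0=2 → 8/15 = 0.53333
  class_1: TP=10, FP=0+2+0+1=3, FN=1+0+2+0=3 → 20/26 = 0.76923
  class_2: TP=4, FP=2+0+0+2=4, FN=0+2+0+0=2 → 8/14 = 0.57143
  class_3: TP=7, FP=0+2+0+1=3, FN=0+0+0+0=0 → 14/17 = 0.82353
  class_4: TP=4, FP=0+0+0+0=0, FN=4+1+2+1=8 → 8/16 = 0.50000
Weighted-F1 score = Σ (supportᵢ/N)·F1 scoreᵢ with N=44: (6/44)·0.53333 + (13/44)·0.76923 + (6/44)·0.57143 + (7/44)·0.82353 + (12/44)·0.50000 = 0.6453

0.6453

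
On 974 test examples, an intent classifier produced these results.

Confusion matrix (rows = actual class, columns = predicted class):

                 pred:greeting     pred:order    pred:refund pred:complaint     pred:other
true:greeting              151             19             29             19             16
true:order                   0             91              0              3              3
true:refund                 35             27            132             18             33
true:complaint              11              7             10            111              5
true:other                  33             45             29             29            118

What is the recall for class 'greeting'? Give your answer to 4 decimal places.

recall = TP/(TP+FN).
greeting: TP=151, FN=19+29+19+16=83 → 151/234 = 0.64530

0.6453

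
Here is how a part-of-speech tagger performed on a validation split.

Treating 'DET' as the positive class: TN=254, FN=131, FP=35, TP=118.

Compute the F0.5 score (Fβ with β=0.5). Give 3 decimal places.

Fβ = (1+β²)·TP / ((1+β²)·TP + β²·FN + FP), with β²=1/4
= 1.25·118 / (1.25·118 + 0.25·131 + 35) = 0.685

0.685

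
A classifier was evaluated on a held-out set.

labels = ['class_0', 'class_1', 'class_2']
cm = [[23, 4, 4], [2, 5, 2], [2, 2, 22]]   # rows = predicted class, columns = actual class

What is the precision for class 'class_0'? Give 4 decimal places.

Take TP from the diagonal, FP from the rest of the 'class_0' prediction marginal, FN from the rest of the 'class_0' actual marginal.
precision = TP/(TP+FP).
class_0: TP=23, FP=4+4=8 → 23/31 = 0.74194

0.7419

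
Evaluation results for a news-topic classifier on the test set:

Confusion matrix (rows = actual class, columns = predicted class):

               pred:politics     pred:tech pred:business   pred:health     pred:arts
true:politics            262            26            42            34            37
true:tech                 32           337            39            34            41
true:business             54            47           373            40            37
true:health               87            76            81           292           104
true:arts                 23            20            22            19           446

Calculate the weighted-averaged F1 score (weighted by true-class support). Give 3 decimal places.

Per-class F1 score (2·TP/(2·TP+FP+FN)):
  politics: TP=262, FP=32+54+87+23=196, FN=26+42+34+37=139 → 524/859 = 0.6100
  tech: TP=337, FP=26+47+76+20=169, FN=32+39+34+41=146 → 674/989 = 0.6815
  business: TP=373, FP=42+39+81+22=184, FN=54+47+40+37=178 → 746/1108 = 0.6733
  health: TP=292, FP=34+34+40+19=127, FN=87+76+81+104=348 → 584/1059 = 0.5515
  arts: TP=446, FP=37+41+37+104=219, FN=23+20+22+19=84 → 892/1195 = 0.7464
Weighted-F1 score = Σ (supportᵢ/N)·F1 scoreᵢ with N=2605: (401/2605)·0.6100 + (483/2605)·0.6815 + (551/2605)·0.6733 + (640/2605)·0.5515 + (530/2605)·0.7464 = 0.650

0.650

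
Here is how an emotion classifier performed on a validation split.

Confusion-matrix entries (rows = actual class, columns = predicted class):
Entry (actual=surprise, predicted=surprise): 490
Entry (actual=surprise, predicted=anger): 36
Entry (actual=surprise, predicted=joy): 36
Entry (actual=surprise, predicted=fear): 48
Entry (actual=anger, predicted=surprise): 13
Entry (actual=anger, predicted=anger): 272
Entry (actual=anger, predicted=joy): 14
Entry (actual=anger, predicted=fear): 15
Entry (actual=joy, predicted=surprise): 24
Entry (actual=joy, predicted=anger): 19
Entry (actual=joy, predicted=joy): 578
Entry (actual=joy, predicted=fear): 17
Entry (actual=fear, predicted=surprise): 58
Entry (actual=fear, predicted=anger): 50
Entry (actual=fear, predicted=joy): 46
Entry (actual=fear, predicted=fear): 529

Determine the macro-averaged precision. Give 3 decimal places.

Per-class precision (TP/(TP+FP)):
  surprise: TP=490, FP=13+24+58=95 → 490/585 = 0.8376
  anger: TP=272, FP=36+19+50=105 → 272/377 = 0.7215
  joy: TP=578, FP=36+14+46=96 → 578/674 = 0.8576
  fear: TP=529, FP=48+15+17=80 → 529/609 = 0.8686
Macro-precision = mean = (0.8376 + 0.7215 + 0.8576 + 0.8686) / 4 = 0.821

0.821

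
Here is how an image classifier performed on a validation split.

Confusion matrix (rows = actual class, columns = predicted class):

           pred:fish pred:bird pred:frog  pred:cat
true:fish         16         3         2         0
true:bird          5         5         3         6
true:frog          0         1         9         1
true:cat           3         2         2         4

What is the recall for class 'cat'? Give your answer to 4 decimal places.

Take TP from the diagonal, FP from the rest of the 'cat' prediction marginal, FN from the rest of the 'cat' actual marginal.
recall = TP/(TP+FN).
cat: TP=4, FN=3+2+2=7 → 4/11 = 0.36364

0.3636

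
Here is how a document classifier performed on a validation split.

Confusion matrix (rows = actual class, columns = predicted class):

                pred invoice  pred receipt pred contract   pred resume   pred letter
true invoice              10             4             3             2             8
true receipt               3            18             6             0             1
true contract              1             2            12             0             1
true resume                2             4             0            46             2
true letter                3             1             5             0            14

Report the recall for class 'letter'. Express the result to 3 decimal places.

0.609

Take TP from the diagonal, FP from the rest of the 'letter' prediction marginal, FN from the rest of the 'letter' actual marginal.
recall = TP/(TP+FN).
letter: TP=14, FN=3+1+5+0=9 → 14/23 = 0.6087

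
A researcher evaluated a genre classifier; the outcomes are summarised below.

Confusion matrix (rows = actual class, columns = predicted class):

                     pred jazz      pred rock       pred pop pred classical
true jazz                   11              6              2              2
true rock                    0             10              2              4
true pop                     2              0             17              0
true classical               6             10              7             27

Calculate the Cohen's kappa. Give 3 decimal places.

0.473

Observed agreement pₒ = trace/N = 65/106 = 0.6132
Expected agreement pₑ = Σ (rowᵢ·colᵢ)/N² = (21·19 + 16·26 + 19·28 + 50·33)/106² = 0.2667
κ = (pₒ − pₑ)/(1 − pₑ) = (0.6132 − 0.2667)/(1 − 0.2667) = 0.473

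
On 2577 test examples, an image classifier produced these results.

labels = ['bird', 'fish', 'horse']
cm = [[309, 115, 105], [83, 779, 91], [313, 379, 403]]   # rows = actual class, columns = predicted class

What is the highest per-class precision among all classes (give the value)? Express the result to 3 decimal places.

Per-class precision (TP/(TP+FP)):
  bird: TP=309, FP=83+313=396 → 309/705 = 0.4383
  fish: TP=779, FP=115+379=494 → 779/1273 = 0.6119
  horse: TP=403, FP=105+91=196 → 403/599 = 0.6728
Highest is class 'horse' with precision = 0.673.

0.673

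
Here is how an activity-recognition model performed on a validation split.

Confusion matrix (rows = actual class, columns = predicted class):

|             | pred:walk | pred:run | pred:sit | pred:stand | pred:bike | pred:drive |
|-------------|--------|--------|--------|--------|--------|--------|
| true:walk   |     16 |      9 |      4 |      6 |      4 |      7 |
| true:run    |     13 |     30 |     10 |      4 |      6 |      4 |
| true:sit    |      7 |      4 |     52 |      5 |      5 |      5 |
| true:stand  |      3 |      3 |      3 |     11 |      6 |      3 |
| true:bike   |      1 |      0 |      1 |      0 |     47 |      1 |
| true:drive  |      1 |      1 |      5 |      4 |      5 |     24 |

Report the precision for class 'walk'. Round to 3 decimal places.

0.390

Take TP from the diagonal, FP from the rest of the 'walk' prediction marginal, FN from the rest of the 'walk' actual marginal.
precision = TP/(TP+FP).
walk: TP=16, FP=13+7+3+1+1=25 → 16/41 = 0.3902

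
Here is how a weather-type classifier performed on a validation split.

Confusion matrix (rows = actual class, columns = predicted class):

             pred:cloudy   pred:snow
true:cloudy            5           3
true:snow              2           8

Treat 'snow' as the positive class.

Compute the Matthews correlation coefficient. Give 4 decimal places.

MCC = (TP·TN − FP·FN) / √((TP+FP)(TP+FN)(TN+FP)(TN+FN))
Numerator = 8·5 − 3·2 = 34
Denominator = √(11·10·8·7) = √6160 = 78.4857
MCC = 34 / 78.4857 = 0.4332

0.4332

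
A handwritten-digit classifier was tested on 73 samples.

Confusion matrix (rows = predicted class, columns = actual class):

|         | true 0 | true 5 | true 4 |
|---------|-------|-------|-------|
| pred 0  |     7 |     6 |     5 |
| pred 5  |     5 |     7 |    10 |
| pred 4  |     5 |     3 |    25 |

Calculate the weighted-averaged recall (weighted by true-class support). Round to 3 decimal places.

Per-class recall (TP/(TP+FN)):
  0: TP=7, FN=5+5=10 → 7/17 = 0.4118
  5: TP=7, FN=6+3=9 → 7/16 = 0.4375
  4: TP=25, FN=5+10=15 → 25/40 = 0.6250
Weighted-recall = Σ (supportᵢ/N)·recallᵢ with N=73: (17/73)·0.4118 + (16/73)·0.4375 + (40/73)·0.6250 = 0.534

0.534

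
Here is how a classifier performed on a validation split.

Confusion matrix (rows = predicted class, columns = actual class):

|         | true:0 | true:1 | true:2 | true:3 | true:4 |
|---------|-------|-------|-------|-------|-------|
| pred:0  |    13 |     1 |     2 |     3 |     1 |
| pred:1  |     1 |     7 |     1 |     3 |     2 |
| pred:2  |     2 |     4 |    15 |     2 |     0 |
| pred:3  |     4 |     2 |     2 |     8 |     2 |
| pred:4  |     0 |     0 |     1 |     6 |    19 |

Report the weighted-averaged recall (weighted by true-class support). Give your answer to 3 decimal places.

0.614

Per-class recall (TP/(TP+FN)):
  0: TP=13, FN=1+2+4+0=7 → 13/20 = 0.6500
  1: TP=7, FN=1+4+2+0=7 → 7/14 = 0.5000
  2: TP=15, FN=2+1+2+1=6 → 15/21 = 0.7143
  3: TP=8, FN=3+3+2+6=14 → 8/22 = 0.3636
  4: TP=19, FN=1+2+0+2=5 → 19/24 = 0.7917
Weighted-recall = Σ (supportᵢ/N)·recallᵢ with N=101: (20/101)·0.6500 + (14/101)·0.5000 + (21/101)·0.7143 + (22/101)·0.3636 + (24/101)·0.7917 = 0.614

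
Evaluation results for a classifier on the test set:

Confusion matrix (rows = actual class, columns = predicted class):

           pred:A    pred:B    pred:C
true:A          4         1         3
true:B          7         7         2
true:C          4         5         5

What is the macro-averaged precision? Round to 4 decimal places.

0.4350

Per-class precision (TP/(TP+FP)):
  A: TP=4, FP=7+4=11 → 4/15 = 0.26667
  B: TP=7, FP=1+5=6 → 7/13 = 0.53846
  C: TP=5, FP=3+2=5 → 5/10 = 0.50000
Macro-precision = mean = (0.26667 + 0.53846 + 0.50000) / 3 = 0.4350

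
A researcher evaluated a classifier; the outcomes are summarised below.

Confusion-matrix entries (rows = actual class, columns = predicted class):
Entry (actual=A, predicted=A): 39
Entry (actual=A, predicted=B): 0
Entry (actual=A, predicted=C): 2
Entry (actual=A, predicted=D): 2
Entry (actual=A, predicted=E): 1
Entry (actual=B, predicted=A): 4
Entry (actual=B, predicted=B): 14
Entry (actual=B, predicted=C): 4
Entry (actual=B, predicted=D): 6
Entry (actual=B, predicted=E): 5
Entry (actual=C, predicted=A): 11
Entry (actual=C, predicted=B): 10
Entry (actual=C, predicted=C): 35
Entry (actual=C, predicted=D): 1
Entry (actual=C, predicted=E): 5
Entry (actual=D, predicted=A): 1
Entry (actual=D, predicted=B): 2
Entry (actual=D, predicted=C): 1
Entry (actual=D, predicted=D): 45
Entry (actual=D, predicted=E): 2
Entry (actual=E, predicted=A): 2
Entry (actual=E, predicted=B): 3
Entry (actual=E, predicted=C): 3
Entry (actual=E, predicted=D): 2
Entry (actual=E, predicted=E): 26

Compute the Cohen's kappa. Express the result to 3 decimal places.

0.627

Observed agreement pₒ = trace/N = 159/226 = 0.7035
Expected agreement pₑ = Σ (rowᵢ·colᵢ)/N² = (44·57 + 33·29 + 62·45 + 51·56 + 36·39)/226² = 0.2059
κ = (pₒ − pₑ)/(1 − pₑ) = (0.7035 − 0.2059)/(1 − 0.2059) = 0.627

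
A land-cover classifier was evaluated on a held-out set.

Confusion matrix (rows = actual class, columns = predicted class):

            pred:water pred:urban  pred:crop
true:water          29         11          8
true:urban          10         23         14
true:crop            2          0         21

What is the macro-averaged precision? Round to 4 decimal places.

0.6241

Per-class precision (TP/(TP+FP)):
  water: TP=29, FP=10+2=12 → 29/41 = 0.70732
  urban: TP=23, FP=11+0=11 → 23/34 = 0.67647
  crop: TP=21, FP=8+14=22 → 21/43 = 0.48837
Macro-precision = mean = (0.70732 + 0.67647 + 0.48837) / 3 = 0.6241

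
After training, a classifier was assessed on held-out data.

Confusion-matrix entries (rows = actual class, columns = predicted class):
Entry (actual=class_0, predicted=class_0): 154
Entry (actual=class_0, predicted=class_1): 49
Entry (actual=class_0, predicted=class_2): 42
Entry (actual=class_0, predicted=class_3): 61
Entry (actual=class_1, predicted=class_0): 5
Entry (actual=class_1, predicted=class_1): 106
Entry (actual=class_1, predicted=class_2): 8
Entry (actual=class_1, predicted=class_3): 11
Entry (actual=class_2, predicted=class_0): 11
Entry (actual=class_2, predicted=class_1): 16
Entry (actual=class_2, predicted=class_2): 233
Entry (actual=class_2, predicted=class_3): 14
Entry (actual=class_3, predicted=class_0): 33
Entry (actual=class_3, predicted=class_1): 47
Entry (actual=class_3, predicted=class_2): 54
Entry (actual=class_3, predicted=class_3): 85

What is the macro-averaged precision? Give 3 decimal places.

Per-class precision (TP/(TP+FP)):
  class_0: TP=154, FP=5+11+33=49 → 154/203 = 0.7586
  class_1: TP=106, FP=49+16+47=112 → 106/218 = 0.4862
  class_2: TP=233, FP=42+8+54=104 → 233/337 = 0.6914
  class_3: TP=85, FP=61+11+14=86 → 85/171 = 0.4971
Macro-precision = mean = (0.7586 + 0.4862 + 0.6914 + 0.4971) / 4 = 0.608

0.608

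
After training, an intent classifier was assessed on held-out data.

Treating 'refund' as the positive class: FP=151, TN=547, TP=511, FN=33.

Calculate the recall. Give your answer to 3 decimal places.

Recall = TP/(TP+FN) = 511/(511+33) = 511/544 = 0.939

0.939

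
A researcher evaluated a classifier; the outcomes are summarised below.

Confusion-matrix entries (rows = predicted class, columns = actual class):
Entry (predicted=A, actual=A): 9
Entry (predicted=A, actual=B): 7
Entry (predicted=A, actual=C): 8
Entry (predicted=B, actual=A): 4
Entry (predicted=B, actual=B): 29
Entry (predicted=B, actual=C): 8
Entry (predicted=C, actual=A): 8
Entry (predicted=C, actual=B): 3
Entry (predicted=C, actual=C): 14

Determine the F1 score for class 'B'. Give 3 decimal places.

0.725

Take TP from the diagonal, FP from the rest of the 'B' prediction marginal, FN from the rest of the 'B' actual marginal.
F1 score = 2·TP/(2·TP+FP+FN).
B: TP=29, FP=4+8=12, FN=7+3=10 → 58/80 = 0.7250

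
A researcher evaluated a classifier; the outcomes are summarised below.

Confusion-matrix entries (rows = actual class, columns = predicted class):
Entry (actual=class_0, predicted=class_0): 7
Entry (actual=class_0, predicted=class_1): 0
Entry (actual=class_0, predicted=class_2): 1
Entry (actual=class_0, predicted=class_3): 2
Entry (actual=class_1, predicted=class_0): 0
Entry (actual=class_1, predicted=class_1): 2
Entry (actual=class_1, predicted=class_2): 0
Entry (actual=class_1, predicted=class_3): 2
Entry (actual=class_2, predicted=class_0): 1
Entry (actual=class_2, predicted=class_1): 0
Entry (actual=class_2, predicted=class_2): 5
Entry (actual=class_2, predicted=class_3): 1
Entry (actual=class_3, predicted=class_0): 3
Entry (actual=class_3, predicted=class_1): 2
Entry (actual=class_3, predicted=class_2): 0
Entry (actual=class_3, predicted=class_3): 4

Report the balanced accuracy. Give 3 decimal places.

0.590

Balanced accuracy = mean of per-class recall.
  class_0: recall = 7/10 = 0.7000
  class_1: recall = 2/4 = 0.5000
  class_2: recall = 5/7 = 0.7143
  class_3: recall = 4/9 = 0.4444
Mean = (0.7000 + 0.5000 + 0.7143 + 0.4444) / 4 = 0.590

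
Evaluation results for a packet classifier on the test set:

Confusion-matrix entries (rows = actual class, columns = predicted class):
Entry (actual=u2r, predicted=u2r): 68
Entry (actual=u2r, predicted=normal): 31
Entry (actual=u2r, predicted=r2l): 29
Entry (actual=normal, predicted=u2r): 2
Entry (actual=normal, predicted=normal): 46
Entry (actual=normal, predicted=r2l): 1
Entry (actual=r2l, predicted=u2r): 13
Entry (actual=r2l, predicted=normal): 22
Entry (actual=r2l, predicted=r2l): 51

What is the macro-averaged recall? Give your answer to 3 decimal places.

0.688

Per-class recall (TP/(TP+FN)):
  u2r: TP=68, FN=31+29=60 → 68/128 = 0.5313
  normal: TP=46, FN=2+1=3 → 46/49 = 0.9388
  r2l: TP=51, FN=13+22=35 → 51/86 = 0.5930
Macro-recall = mean = (0.5313 + 0.9388 + 0.5930) / 3 = 0.688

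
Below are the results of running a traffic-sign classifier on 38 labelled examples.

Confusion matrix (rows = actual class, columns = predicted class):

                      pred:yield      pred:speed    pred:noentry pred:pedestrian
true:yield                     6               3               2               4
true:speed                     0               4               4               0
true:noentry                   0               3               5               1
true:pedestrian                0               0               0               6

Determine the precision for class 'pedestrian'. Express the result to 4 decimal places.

0.5455

One-vs-rest for 'pedestrian': TP = diagonal; FP = other classes predicted 'pedestrian'; FN = 'pedestrian' predicted as other.
precision = TP/(TP+FP).
pedestrian: TP=6, FP=4+0+1=5 → 6/11 = 0.54545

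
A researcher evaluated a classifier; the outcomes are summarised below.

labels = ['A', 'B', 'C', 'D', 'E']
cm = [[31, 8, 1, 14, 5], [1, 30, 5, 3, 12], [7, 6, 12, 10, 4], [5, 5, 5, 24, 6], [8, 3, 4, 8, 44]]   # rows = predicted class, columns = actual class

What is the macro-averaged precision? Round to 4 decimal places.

0.5223

Per-class precision (TP/(TP+FP)):
  A: TP=31, FP=8+1+14+5=28 → 31/59 = 0.52542
  B: TP=30, FP=1+5+3+12=21 → 30/51 = 0.58824
  C: TP=12, FP=7+6+10+4=27 → 12/39 = 0.30769
  D: TP=24, FP=5+5+5+6=21 → 24/45 = 0.53333
  E: TP=44, FP=8+3+4+8=23 → 44/67 = 0.65672
Macro-precision = mean = (0.52542 + 0.58824 + 0.30769 + 0.53333 + 0.65672) / 5 = 0.5223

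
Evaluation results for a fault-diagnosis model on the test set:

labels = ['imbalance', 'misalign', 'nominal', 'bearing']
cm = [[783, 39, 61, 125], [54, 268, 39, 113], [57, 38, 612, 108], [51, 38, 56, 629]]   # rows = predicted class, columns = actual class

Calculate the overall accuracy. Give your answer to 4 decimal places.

Accuracy = trace / total = (783+268+612+629=2292) / 3071 = 2292/3071 = 0.7463

0.7463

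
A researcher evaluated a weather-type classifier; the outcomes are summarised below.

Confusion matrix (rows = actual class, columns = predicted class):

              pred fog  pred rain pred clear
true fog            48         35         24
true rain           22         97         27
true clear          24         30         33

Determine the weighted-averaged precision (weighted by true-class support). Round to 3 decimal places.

Per-class precision (TP/(TP+FP)):
  fog: TP=48, FP=22+24=46 → 48/94 = 0.5106
  rain: TP=97, FP=35+30=65 → 97/162 = 0.5988
  clear: TP=33, FP=24+27=51 → 33/84 = 0.3929
Weighted-precision = Σ (supportᵢ/N)·precisionᵢ with N=340: (107/340)·0.5106 + (146/340)·0.5988 + (87/340)·0.3929 = 0.518

0.518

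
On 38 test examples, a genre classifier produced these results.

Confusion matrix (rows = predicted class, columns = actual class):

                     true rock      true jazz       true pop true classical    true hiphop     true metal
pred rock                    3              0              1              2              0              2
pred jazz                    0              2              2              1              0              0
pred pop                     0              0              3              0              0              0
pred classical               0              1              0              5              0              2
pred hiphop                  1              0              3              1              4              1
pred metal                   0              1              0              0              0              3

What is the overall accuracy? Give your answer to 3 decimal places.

Accuracy = trace / total = (3+2+3+5+4+3=20) / 38 = 20/38 = 0.526

0.526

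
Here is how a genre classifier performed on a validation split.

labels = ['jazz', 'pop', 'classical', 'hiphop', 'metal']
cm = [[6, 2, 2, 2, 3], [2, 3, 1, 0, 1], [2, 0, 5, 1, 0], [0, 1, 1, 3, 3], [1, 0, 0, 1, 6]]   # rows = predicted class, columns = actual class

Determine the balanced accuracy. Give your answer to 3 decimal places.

0.498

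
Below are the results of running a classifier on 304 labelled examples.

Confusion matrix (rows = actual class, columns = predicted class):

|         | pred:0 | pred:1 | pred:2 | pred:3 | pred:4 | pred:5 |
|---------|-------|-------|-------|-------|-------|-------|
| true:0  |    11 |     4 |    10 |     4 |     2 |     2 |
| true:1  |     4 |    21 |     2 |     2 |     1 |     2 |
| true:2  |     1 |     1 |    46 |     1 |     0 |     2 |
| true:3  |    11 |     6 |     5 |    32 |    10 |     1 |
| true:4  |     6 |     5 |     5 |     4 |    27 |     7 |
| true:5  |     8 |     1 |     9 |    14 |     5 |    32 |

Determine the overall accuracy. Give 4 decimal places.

Accuracy = trace / total = (11+21+46+32+27+32=169) / 304 = 169/304 = 0.5559

0.5559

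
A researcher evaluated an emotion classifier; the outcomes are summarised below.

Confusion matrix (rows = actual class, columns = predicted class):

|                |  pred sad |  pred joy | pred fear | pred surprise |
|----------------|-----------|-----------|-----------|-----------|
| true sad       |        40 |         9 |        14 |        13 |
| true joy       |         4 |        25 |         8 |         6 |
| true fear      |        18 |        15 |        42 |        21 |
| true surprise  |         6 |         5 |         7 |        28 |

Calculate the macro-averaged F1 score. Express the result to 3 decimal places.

0.516

Per-class F1 score (2·TP/(2·TP+FP+FN)):
  sad: TP=40, FP=4+18+6=28, FN=9+14+13=36 → 80/144 = 0.5556
  joy: TP=25, FP=9+15+5=29, FN=4+8+6=18 → 50/97 = 0.5155
  fear: TP=42, FP=14+8+7=29, FN=18+15+21=54 → 84/167 = 0.5030
  surprise: TP=28, FP=13+6+21=40, FN=6+5+7=18 → 56/114 = 0.4912
Macro-F1 score = mean = (0.5556 + 0.5155 + 0.5030 + 0.4912) / 4 = 0.516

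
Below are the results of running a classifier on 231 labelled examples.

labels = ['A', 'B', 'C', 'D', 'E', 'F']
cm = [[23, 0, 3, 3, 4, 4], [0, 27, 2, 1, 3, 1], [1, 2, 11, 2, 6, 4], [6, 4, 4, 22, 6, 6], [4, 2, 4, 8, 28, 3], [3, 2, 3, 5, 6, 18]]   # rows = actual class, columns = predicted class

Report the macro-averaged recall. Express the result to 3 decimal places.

0.559

Per-class recall (TP/(TP+FN)):
  A: TP=23, FN=0+3+3+4+4=14 → 23/37 = 0.6216
  B: TP=27, FN=0+2+1+3+1=7 → 27/34 = 0.7941
  C: TP=11, FN=1+2+2+6+4=15 → 11/26 = 0.4231
  D: TP=22, FN=6+4+4+6+6=26 → 22/48 = 0.4583
  E: TP=28, FN=4+2+4+8+3=21 → 28/49 = 0.5714
  F: TP=18, FN=3+2+3+5+6=19 → 18/37 = 0.4865
Macro-recall = mean = (0.6216 + 0.7941 + 0.4231 + 0.4583 + 0.5714 + 0.4865) / 6 = 0.559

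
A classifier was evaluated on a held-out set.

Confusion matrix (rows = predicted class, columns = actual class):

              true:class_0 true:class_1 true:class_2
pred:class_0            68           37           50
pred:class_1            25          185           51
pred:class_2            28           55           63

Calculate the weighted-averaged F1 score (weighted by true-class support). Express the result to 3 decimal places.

Per-class F1 score (2·TP/(2·TP+FP+FN)):
  class_0: TP=68, FP=37+50=87, FN=25+28=53 → 136/276 = 0.4928
  class_1: TP=185, FP=25+51=76, FN=37+55=92 → 370/538 = 0.6877
  class_2: TP=63, FP=28+55=83, FN=50+51=101 → 126/310 = 0.4065
Weighted-F1 score = Σ (supportᵢ/N)·F1 scoreᵢ with N=562: (121/562)·0.4928 + (277/562)·0.6877 + (164/562)·0.4065 = 0.564

0.564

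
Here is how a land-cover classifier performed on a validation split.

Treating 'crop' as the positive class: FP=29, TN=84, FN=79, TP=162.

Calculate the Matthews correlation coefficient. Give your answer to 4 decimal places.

MCC = (TP·TN − FP·FN) / √((TP+FP)(TP+FN)(TN+FP)(TN+FN))
Numerator = 162·84 − 29·79 = 11317
Denominator = √(191·241·113·163) = √847844989 = 29117.7779
MCC = 11317 / 29117.7779 = 0.3887

0.3887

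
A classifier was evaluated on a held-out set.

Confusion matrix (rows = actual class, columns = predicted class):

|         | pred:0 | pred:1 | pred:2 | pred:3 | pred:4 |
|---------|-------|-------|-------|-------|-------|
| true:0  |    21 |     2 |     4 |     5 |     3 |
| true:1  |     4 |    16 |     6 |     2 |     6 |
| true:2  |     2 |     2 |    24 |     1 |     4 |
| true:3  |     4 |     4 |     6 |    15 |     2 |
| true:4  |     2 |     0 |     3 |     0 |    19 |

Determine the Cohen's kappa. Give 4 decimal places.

Observed agreement pₒ = trace/N = 95/157 = 0.60510
Expected agreement pₑ = Σ (rowᵢ·colᵢ)/N² = (35·33 + 34·24 + 33·43 + 31·23 + 24·34)/157² = 0.19956
κ = (pₒ − pₑ)/(1 − pₑ) = (0.60510 − 0.19956)/(1 − 0.19956) = 0.5066

0.5066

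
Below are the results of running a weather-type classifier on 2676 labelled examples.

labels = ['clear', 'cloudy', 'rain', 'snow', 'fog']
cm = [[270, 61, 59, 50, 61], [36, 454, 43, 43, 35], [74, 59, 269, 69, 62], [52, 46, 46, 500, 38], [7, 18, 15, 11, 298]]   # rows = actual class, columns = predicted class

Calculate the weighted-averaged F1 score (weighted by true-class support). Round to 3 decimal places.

0.665

Per-class F1 score (2·TP/(2·TP+FP+FN)):
  clear: TP=270, FP=36+74+52+7=169, FN=61+59+50+61=231 → 540/940 = 0.5745
  cloudy: TP=454, FP=61+59+46+18=184, FN=36+43+43+35=157 → 908/1249 = 0.7270
  rain: TP=269, FP=59+43+46+15=163, FN=74+59+69+62=264 → 538/965 = 0.5575
  snow: TP=500, FP=50+43+69+11=173, FN=52+46+46+38=182 → 1000/1355 = 0.7380
  fog: TP=298, FP=61+35+62+38=196, FN=7+18+15+11=51 → 596/843 = 0.7070
Weighted-F1 score = Σ (supportᵢ/N)·F1 scoreᵢ with N=2676: (501/2676)·0.5745 + (611/2676)·0.7270 + (533/2676)·0.5575 + (682/2676)·0.7380 + (349/2676)·0.7070 = 0.665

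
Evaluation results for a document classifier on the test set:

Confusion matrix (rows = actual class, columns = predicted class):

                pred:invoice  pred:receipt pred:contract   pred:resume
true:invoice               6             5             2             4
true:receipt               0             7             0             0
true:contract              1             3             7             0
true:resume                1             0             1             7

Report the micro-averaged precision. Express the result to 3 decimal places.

0.614

Micro-averaging pools counts across classes: ΣTP=27, ΣFP=17, ΣFN=17.
Micro-precision = TP/(TP+FP) on pooled counts = 0.614 (equals overall accuracy in single-label multiclass).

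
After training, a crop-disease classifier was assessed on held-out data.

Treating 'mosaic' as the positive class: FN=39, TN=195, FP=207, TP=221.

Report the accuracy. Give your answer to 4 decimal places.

0.6284

Accuracy = (TP+TN)/N = (221+195)/662 = 0.6284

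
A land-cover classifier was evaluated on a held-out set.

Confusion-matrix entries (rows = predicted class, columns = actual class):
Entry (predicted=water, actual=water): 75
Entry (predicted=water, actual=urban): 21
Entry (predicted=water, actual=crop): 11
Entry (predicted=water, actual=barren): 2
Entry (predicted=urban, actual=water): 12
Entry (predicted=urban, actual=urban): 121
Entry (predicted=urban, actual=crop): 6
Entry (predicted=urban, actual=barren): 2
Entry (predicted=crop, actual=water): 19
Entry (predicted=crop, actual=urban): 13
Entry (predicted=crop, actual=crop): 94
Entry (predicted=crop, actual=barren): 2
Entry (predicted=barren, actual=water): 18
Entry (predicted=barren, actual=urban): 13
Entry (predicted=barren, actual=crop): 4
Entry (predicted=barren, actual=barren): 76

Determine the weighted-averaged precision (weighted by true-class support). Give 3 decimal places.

0.757

Per-class precision (TP/(TP+FP)):
  water: TP=75, FP=21+11+2=34 → 75/109 = 0.6881
  urban: TP=121, FP=12+6+2=20 → 121/141 = 0.8582
  crop: TP=94, FP=19+13+2=34 → 94/128 = 0.7344
  barren: TP=76, FP=18+13+4=35 → 76/111 = 0.6847
Weighted-precision = Σ (supportᵢ/N)·precisionᵢ with N=489: (124/489)·0.6881 + (168/489)·0.8582 + (115/489)·0.7344 + (82/489)·0.6847 = 0.757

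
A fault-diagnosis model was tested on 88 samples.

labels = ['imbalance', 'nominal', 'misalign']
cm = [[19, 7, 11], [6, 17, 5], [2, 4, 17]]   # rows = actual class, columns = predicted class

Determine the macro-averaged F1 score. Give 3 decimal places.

0.603

Per-class F1 score (2·TP/(2·TP+FP+FN)):
  imbalance: TP=19, FP=6+2=8, FN=7+11=18 → 38/64 = 0.5938
  nominal: TP=17, FP=7+4=11, FN=6+5=11 → 34/56 = 0.6071
  misalign: TP=17, FP=11+5=16, FN=2+4=6 → 34/56 = 0.6071
Macro-F1 score = mean = (0.5938 + 0.6071 + 0.6071) / 3 = 0.603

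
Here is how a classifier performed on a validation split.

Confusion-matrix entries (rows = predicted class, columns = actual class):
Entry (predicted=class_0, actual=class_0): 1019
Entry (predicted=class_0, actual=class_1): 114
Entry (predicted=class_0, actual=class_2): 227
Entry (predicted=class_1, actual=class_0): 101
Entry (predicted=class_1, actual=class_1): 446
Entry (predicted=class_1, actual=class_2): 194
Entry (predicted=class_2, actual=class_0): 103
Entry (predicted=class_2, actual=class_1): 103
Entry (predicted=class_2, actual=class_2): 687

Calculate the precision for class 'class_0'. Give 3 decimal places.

0.749

One-vs-rest for 'class_0': TP = diagonal; FP = other classes predicted 'class_0'; FN = 'class_0' predicted as other.
precision = TP/(TP+FP).
class_0: TP=1019, FP=114+227=341 → 1019/1360 = 0.7493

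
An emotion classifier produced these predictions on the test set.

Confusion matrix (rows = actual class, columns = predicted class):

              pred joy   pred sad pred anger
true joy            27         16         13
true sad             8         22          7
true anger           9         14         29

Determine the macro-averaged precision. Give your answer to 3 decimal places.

Per-class precision (TP/(TP+FP)):
  joy: TP=27, FP=8+9=17 → 27/44 = 0.6136
  sad: TP=22, FP=16+14=30 → 22/52 = 0.4231
  anger: TP=29, FP=13+7=20 → 29/49 = 0.5918
Macro-precision = mean = (0.6136 + 0.4231 + 0.5918) / 3 = 0.543

0.543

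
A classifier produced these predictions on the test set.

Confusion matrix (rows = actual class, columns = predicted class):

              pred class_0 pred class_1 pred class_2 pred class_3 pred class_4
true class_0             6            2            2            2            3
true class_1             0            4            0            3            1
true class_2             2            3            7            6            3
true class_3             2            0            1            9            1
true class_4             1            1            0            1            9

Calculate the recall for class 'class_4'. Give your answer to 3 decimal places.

One-vs-rest for 'class_4': TP = diagonal; FP = other classes predicted 'class_4'; FN = 'class_4' predicted as other.
recall = TP/(TP+FN).
class_4: TP=9, FN=1+1+0+1=3 → 9/12 = 0.7500

0.750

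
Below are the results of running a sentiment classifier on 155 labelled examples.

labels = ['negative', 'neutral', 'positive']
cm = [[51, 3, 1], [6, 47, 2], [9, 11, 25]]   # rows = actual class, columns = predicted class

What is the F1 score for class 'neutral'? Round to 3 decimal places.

F1 score = 2·TP/(2·TP+FP+FN).
neutral: TP=47, FP=3+11=14, FN=6+2=8 → 94/116 = 0.8103

0.810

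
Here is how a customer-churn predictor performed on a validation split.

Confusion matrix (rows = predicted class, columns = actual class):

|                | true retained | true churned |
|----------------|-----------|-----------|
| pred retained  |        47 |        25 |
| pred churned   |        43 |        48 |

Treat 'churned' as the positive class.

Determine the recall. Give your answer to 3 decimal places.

0.658

Recall = TP/(TP+FN) = 48/(48+25) = 48/73 = 0.658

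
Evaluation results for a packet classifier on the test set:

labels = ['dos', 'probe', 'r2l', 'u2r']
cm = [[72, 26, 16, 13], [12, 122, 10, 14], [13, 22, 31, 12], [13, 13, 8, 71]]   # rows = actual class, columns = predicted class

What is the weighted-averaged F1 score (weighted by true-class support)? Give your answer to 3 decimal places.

Per-class F1 score (2·TP/(2·TP+FP+FN)):
  dos: TP=72, FP=12+13+13=38, FN=26+16+13=55 → 144/237 = 0.6076
  probe: TP=122, FP=26+22+13=61, FN=12+10+14=36 → 244/341 = 0.7155
  r2l: TP=31, FP=16+10+8=34, FN=13+22+12=47 → 62/143 = 0.4336
  u2r: TP=71, FP=13+14+12=39, FN=13+13+8=34 → 142/215 = 0.6605
Weighted-F1 score = Σ (supportᵢ/N)·F1 scoreᵢ with N=468: (127/468)·0.6076 + (158/468)·0.7155 + (78/468)·0.4336 + (105/468)·0.6605 = 0.627

0.627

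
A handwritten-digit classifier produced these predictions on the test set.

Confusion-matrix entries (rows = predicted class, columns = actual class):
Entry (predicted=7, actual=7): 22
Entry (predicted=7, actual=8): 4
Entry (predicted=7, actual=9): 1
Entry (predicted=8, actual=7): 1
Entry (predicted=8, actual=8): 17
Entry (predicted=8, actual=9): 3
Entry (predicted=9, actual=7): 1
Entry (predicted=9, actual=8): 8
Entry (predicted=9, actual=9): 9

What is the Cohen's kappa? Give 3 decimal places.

0.585

Observed agreement pₒ = trace/N = 48/66 = 0.7273
Expected agreement pₑ = Σ (rowᵢ·colᵢ)/N² = (24·27 + 29·21 + 13·18)/66² = 0.3423
κ = (pₒ − pₑ)/(1 − pₑ) = (0.7273 − 0.3423)/(1 − 0.3423) = 0.585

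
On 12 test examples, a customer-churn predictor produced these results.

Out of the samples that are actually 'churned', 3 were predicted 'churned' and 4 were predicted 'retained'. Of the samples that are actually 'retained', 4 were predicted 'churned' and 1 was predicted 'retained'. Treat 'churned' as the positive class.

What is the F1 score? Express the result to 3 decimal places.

0.429

Precision = TP/(TP+FP) = 3/7 = 0.4286
Recall = TP/(TP+FN) = 3/7 = 0.4286
F1 = 2·TP/(2·TP+FP+FN) = 6/14 = 0.429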